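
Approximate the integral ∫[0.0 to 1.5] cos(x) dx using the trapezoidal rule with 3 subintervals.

f(x) = cos(x)
a = 0.0, b = 1.5, n = 3
h = (b - a)/n = 0.500000

Trapezoidal rule: (h/2)[f(x₀) + 2f(x₁) + 2f(x₂) + ... + f(xₙ)]

x_0 = 0.0000, f(x_0) = 1.000000, coefficient = 1
x_1 = 0.5000, f(x_1) = 0.877583, coefficient = 2
x_2 = 1.0000, f(x_2) = 0.540302, coefficient = 2
x_3 = 1.5000, f(x_3) = 0.070737, coefficient = 1

I ≈ (0.500000/2) × 3.906507 = 0.976627
Exact value: 0.997495
Error: 0.020868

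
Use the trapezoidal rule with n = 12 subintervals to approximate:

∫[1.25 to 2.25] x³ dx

f(x) = x³
a = 1.25, b = 2.25, n = 12
h = (b - a)/n = 0.083333

Trapezoidal rule: (h/2)[f(x₀) + 2f(x₁) + 2f(x₂) + ... + f(xₙ)]

x_0 = 1.2500, f(x_0) = 1.953125, coefficient = 1
x_1 = 1.3333, f(x_1) = 2.370370, coefficient = 2
x_2 = 1.4167, f(x_2) = 2.843171, coefficient = 2
x_3 = 1.5000, f(x_3) = 3.375000, coefficient = 2
x_4 = 1.5833, f(x_4) = 3.969329, coefficient = 2
x_5 = 1.6667, f(x_5) = 4.629630, coefficient = 2
x_6 = 1.7500, f(x_6) = 5.359375, coefficient = 2
x_7 = 1.8333, f(x_7) = 6.162037, coefficient = 2
x_8 = 1.9167, f(x_8) = 7.041088, coefficient = 2
x_9 = 2.0000, f(x_9) = 8.000000, coefficient = 2
x_10 = 2.0833, f(x_10) = 9.042245, coefficient = 2
x_11 = 2.1667, f(x_11) = 10.171296, coefficient = 2
x_12 = 2.2500, f(x_12) = 11.390625, coefficient = 1

I ≈ (0.083333/2) × 139.270833 = 5.802951
Exact value: 5.796875
Error: 0.006076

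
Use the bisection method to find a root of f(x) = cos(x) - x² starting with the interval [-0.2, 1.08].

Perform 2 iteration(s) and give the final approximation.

f(x) = cos(x) - x²
Initial interval: [-0.2, 1.08]

Iteration 1:
  c_1 = (-0.200000 + 1.080000)/2 = 0.440000
  f(c_1) = f(0.440000) = 0.711152
  f(a) × f(c) ≥ 0, new interval: [0.440000, 1.080000]
Iteration 2:
  c_2 = (0.440000 + 1.080000)/2 = 0.760000
  f(c_2) = f(0.760000) = 0.147236
  f(a) × f(c) ≥ 0, new interval: [0.760000, 1.080000]

After 2 iteration(s), the approximation is c_2 = 0.760000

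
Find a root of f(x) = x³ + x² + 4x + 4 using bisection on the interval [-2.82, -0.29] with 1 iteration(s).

f(x) = x³ + x² + 4x + 4
Initial interval: [-2.82, -0.29]

Iteration 1:
  c_1 = (-2.820000 + (-0.290000))/2 = -1.555000
  f(c_1) = f(-1.555000) = -3.562004
  f(a) × f(c) ≥ 0, new interval: [-1.555000, -0.290000]

After 1 iteration(s), the approximation is c_1 = -1.555000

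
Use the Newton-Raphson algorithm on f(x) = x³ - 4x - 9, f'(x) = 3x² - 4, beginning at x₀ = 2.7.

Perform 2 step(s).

f(x) = x³ - 4x - 9
f'(x) = 3x² - 4
x₀ = 2.7

Newton-Raphson formula: x_{n+1} = x_n - f(x_n)/f'(x_n)

Iteration 1:
  f(2.700000) = -0.117000
  f'(2.700000) = 17.870000
  x_1 = 2.700000 - (-0.117000)/17.870000 = 2.706547
Iteration 2:
  f(2.706547) = 0.000348
  f'(2.706547) = 17.976195
  x_2 = 2.706547 - 0.000348/17.976195 = 2.706528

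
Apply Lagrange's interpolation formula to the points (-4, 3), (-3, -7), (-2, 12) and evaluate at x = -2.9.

Lagrange interpolation formula:
P(x) = Σ yᵢ × Lᵢ(x)
where Lᵢ(x) = Π_{j≠i} (x - xⱼ)/(xᵢ - xⱼ)

L_0(-2.9) = (-2.9 - (-3))/(-4 - (-3)) × (-2.9 - (-2))/(-4 - (-2)) = -0.045000
L_1(-2.9) = (-2.9 - (-4))/(-3 - (-4)) × (-2.9 - (-2))/(-3 - (-2)) = 0.990000
L_2(-2.9) = (-2.9 - (-4))/(-2 - (-4)) × (-2.9 - (-3))/(-2 - (-3)) = 0.055000

P(-2.9) = 3×L_0(-2.9) + (-7)×L_1(-2.9) + 12×L_2(-2.9)
P(-2.9) = -6.405000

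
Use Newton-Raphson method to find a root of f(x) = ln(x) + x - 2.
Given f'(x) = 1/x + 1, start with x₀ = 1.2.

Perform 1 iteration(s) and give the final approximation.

f(x) = ln(x) + x - 2
f'(x) = 1/x + 1
x₀ = 1.2

Newton-Raphson formula: x_{n+1} = x_n - f(x_n)/f'(x_n)

Iteration 1:
  f(1.200000) = -0.617678
  f'(1.200000) = 1.833333
  x_1 = 1.200000 - (-0.617678)/1.833333 = 1.536916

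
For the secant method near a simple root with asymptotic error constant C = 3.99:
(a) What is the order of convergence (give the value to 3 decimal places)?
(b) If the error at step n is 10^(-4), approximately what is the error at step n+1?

(a) Secant method has superlinear convergence with order φ = (1+√5)/2 ≈ 1.618.
    This means |e_{n+1}| ≈ C|e_n|^1.618.

(b) With |e_n| = 10^(-4) and C = 3.99:
    |e_{n+1}| ≈ 3.99 × (10^(-4))^1.618 = 3.99 × 10^(-6.47)

(a) ≈ 1.618 (golden ratio); (b) |e_{n+1}| ≈ 1.345e-06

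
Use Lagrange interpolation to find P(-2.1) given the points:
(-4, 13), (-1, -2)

Lagrange interpolation formula:
P(x) = Σ yᵢ × Lᵢ(x)
where Lᵢ(x) = Π_{j≠i} (x - xⱼ)/(xᵢ - xⱼ)

L_0(-2.1) = (-2.1 - (-1))/(-4 - (-1)) = 0.366667
L_1(-2.1) = (-2.1 - (-4))/(-1 - (-4)) = 0.633333

P(-2.1) = 13×L_0(-2.1) + (-2)×L_1(-2.1)
P(-2.1) = 3.500000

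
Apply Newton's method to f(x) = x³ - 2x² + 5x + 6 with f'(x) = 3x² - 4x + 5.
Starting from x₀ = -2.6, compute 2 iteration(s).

f(x) = x³ - 2x² + 5x + 6
f'(x) = 3x² - 4x + 5
x₀ = -2.6

Newton-Raphson formula: x_{n+1} = x_n - f(x_n)/f'(x_n)

Iteration 1:
  f(-2.600000) = -38.096000
  f'(-2.600000) = 35.680000
  x_1 = -2.600000 - (-38.096000)/35.680000 = -1.532287
Iteration 2:
  f(-1.532287) = -9.954904
  f'(-1.532287) = 18.172858
  x_2 = -1.532287 - (-9.954904)/18.172858 = -0.984497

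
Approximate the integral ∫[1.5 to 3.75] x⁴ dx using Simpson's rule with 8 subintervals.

f(x) = x⁴
a = 1.5, b = 3.75, n = 8
h = (b - a)/n = 0.281250

Simpson's rule: (h/3)[f(x₀) + 4f(x₁) + 2f(x₂) + ... + f(xₙ)]

x_0 = 1.5000, f(x_0) = 5.062500, coefficient = 1
x_1 = 1.7812, f(x_1) = 10.066987, coefficient = 4
x_2 = 2.0625, f(x_2) = 18.095718, coefficient = 2
x_3 = 2.3438, f(x_3) = 30.174851, coefficient = 4
x_4 = 2.6250, f(x_4) = 47.480713, coefficient = 2
x_5 = 2.9062, f(x_5) = 71.339799, coefficient = 4
x_6 = 3.1875, f(x_6) = 103.228775, coefficient = 2
x_7 = 3.4688, f(x_7) = 144.774476, coefficient = 4
x_8 = 3.7500, f(x_8) = 197.753906, coefficient = 1

I ≈ (0.281250/3) × 1565.851273 = 146.798557
Exact value: 146.796680
Error: 0.001877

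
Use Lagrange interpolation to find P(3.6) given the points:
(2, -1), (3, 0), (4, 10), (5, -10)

Lagrange interpolation formula:
P(x) = Σ yᵢ × Lᵢ(x)
where Lᵢ(x) = Π_{j≠i} (x - xⱼ)/(xᵢ - xⱼ)

L_0(3.6) = (3.6 - 3)/(2 - 3) × (3.6 - 4)/(2 - 4) × (3.6 - 5)/(2 - 5) = -0.056000
L_1(3.6) = (3.6 - 2)/(3 - 2) × (3.6 - 4)/(3 - 4) × (3.6 - 5)/(3 - 5) = 0.448000
L_2(3.6) = (3.6 - 2)/(4 - 2) × (3.6 - 3)/(4 - 3) × (3.6 - 5)/(4 - 5) = 0.672000
L_3(3.6) = (3.6 - 2)/(5 - 2) × (3.6 - 3)/(5 - 3) × (3.6 - 4)/(5 - 4) = -0.064000

P(3.6) = (-1)×L_0(3.6) + 0×L_1(3.6) + 10×L_2(3.6) + (-10)×L_3(3.6)
P(3.6) = 7.416000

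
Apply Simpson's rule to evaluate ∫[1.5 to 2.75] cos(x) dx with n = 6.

f(x) = cos(x)
a = 1.5, b = 2.75, n = 6
h = (b - a)/n = 0.208333

Simpson's rule: (h/3)[f(x₀) + 4f(x₁) + 2f(x₂) + ... + f(xₙ)]

x_0 = 1.5000, f(x_0) = 0.070737, coefficient = 1
x_1 = 1.7083, f(x_1) = -0.137104, coefficient = 4
x_2 = 1.9167, f(x_2) = -0.339016, coefficient = 2
x_3 = 2.1250, f(x_3) = -0.526266, coefficient = 4
x_4 = 2.3333, f(x_4) = -0.690758, coefficient = 2
x_5 = 2.5417, f(x_5) = -0.825377, coefficient = 4
x_6 = 2.7500, f(x_6) = -0.924302, coefficient = 1

I ≈ (0.208333/3) × -8.868103 = -0.615840
Exact value: -0.615834
Error: 0.000006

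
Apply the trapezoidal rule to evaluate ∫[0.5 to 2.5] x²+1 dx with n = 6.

f(x) = x²+1
a = 0.5, b = 2.5, n = 6
h = (b - a)/n = 0.333333

Trapezoidal rule: (h/2)[f(x₀) + 2f(x₁) + 2f(x₂) + ... + f(xₙ)]

x_0 = 0.5000, f(x_0) = 1.250000, coefficient = 1
x_1 = 0.8333, f(x_1) = 1.694444, coefficient = 2
x_2 = 1.1667, f(x_2) = 2.361111, coefficient = 2
x_3 = 1.5000, f(x_3) = 3.250000, coefficient = 2
x_4 = 1.8333, f(x_4) = 4.361111, coefficient = 2
x_5 = 2.1667, f(x_5) = 5.694444, coefficient = 2
x_6 = 2.5000, f(x_6) = 7.250000, coefficient = 1

I ≈ (0.333333/2) × 43.222222 = 7.203704
Exact value: 7.166667
Error: 0.037037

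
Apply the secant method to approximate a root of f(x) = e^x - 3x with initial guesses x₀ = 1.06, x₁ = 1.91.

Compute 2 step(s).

f(x) = e^x - 3x
x₀ = 1.06, x₁ = 1.91

Secant formula: x_{n+1} = x_n - f(x_n)(x_n - x_{n-1})/(f(x_n) - f(x_{n-1}))

Iteration 1:
  f(1.060000) = -0.293629
  f(1.910000) = 1.023089
  x_2 = 1.910000 - 1.023089×(1.910000 - 1.060000)/(1.023089 - (-0.293629))
       = 1.249551
Iteration 2:
  f(1.910000) = 1.023089
  f(1.249551) = -0.259877
  x_3 = 1.249551 - (-0.259877)×(1.249551 - 1.910000)/(-0.259877 - 1.023089)
       = 1.383331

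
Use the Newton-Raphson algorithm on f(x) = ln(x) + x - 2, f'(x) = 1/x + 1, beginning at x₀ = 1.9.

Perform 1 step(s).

f(x) = ln(x) + x - 2
f'(x) = 1/x + 1
x₀ = 1.9

Newton-Raphson formula: x_{n+1} = x_n - f(x_n)/f'(x_n)

Iteration 1:
  f(1.900000) = 0.541854
  f'(1.900000) = 1.526316
  x_1 = 1.900000 - 0.541854/1.526316 = 1.544992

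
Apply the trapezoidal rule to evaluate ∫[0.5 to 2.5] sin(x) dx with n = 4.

f(x) = sin(x)
a = 0.5, b = 2.5, n = 4
h = (b - a)/n = 0.500000

Trapezoidal rule: (h/2)[f(x₀) + 2f(x₁) + 2f(x₂) + ... + f(xₙ)]

x_0 = 0.5000, f(x_0) = 0.479426, coefficient = 1
x_1 = 1.0000, f(x_1) = 0.841471, coefficient = 2
x_2 = 1.5000, f(x_2) = 0.997495, coefficient = 2
x_3 = 2.0000, f(x_3) = 0.909297, coefficient = 2
x_4 = 2.5000, f(x_4) = 0.598472, coefficient = 1

I ≈ (0.500000/2) × 6.574424 = 1.643606
Exact value: 1.678726
Error: 0.035120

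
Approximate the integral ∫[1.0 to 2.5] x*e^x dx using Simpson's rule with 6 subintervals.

f(x) = x*e^x
a = 1.0, b = 2.5, n = 6
h = (b - a)/n = 0.250000

Simpson's rule: (h/3)[f(x₀) + 4f(x₁) + 2f(x₂) + ... + f(xₙ)]

x_0 = 1.0000, f(x_0) = 2.718282, coefficient = 1
x_1 = 1.2500, f(x_1) = 4.362929, coefficient = 4
x_2 = 1.5000, f(x_2) = 6.722534, coefficient = 2
x_3 = 1.7500, f(x_3) = 10.070555, coefficient = 4
x_4 = 2.0000, f(x_4) = 14.778112, coefficient = 2
x_5 = 2.2500, f(x_5) = 21.347406, coefficient = 4
x_6 = 2.5000, f(x_6) = 30.456235, coefficient = 1

I ≈ (0.250000/3) × 219.299364 = 18.274947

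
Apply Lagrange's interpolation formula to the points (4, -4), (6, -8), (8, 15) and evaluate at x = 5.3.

Lagrange interpolation formula:
P(x) = Σ yᵢ × Lᵢ(x)
where Lᵢ(x) = Π_{j≠i} (x - xⱼ)/(xᵢ - xⱼ)

L_0(5.3) = (5.3 - 6)/(4 - 6) × (5.3 - 8)/(4 - 8) = 0.236250
L_1(5.3) = (5.3 - 4)/(6 - 4) × (5.3 - 8)/(6 - 8) = 0.877500
L_2(5.3) = (5.3 - 4)/(8 - 4) × (5.3 - 6)/(8 - 6) = -0.113750

P(5.3) = (-4)×L_0(5.3) + (-8)×L_1(5.3) + 15×L_2(5.3)
P(5.3) = -9.671250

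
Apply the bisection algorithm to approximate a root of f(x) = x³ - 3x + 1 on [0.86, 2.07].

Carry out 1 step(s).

f(x) = x³ - 3x + 1
Initial interval: [0.86, 2.07]

Iteration 1:
  c_1 = (0.860000 + 2.070000)/2 = 1.465000
  f(c_1) = f(1.465000) = -0.250780
  f(a) × f(c) ≥ 0, new interval: [1.465000, 2.070000]

After 1 iteration(s), the approximation is c_1 = 1.465000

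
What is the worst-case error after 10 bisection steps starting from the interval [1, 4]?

Bisection error bound: |error| ≤ (b-a)/2^n
|error| ≤ (4 - 1)/2^10 = 3/2^10
|error| ≤ 0.0029296875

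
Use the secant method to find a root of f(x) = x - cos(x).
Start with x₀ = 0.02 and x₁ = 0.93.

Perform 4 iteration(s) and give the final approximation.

f(x) = x - cos(x)
x₀ = 0.02, x₁ = 0.93

Secant formula: x_{n+1} = x_n - f(x_n)(x_n - x_{n-1})/(f(x_n) - f(x_{n-1}))

Iteration 1:
  f(0.020000) = -0.979800
  f(0.930000) = 0.332166
  x_2 = 0.930000 - 0.332166×(0.930000 - 0.020000)/(0.332166 - (-0.979800))
       = 0.699604
Iteration 2:
  f(0.930000) = 0.332166
  f(0.699604) = -0.065492
  x_3 = 0.699604 - (-0.065492)×(0.699604 - 0.930000)/(-0.065492 - 0.332166)
       = 0.737550
Iteration 3:
  f(0.699604) = -0.065492
  f(0.737550) = -0.002569
  x_4 = 0.737550 - (-0.002569)×(0.737550 - 0.699604)/(-0.002569 - (-0.065492))
       = 0.739099
Iteration 4:
  f(0.737550) = -0.002569
  f(0.739099) = 0.000023
  x_5 = 0.739099 - 0.000023×(0.739099 - 0.737550)/(0.000023 - (-0.002569))
       = 0.739085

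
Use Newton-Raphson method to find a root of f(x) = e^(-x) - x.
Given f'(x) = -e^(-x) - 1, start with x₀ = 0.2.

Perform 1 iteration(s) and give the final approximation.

f(x) = e^(-x) - x
f'(x) = -e^(-x) - 1
x₀ = 0.2

Newton-Raphson formula: x_{n+1} = x_n - f(x_n)/f'(x_n)

Iteration 1:
  f(0.200000) = 0.618731
  f'(0.200000) = -1.818731
  x_1 = 0.200000 - 0.618731/(-1.818731) = 0.540199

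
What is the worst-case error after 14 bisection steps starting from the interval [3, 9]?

Bisection error bound: |error| ≤ (b-a)/2^n
|error| ≤ (9 - 3)/2^14 = 6/2^14
|error| ≤ 0.0003662109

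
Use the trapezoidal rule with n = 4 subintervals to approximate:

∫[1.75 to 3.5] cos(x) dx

f(x) = cos(x)
a = 1.75, b = 3.5, n = 4
h = (b - a)/n = 0.437500

Trapezoidal rule: (h/2)[f(x₀) + 2f(x₁) + 2f(x₂) + ... + f(xₙ)]

x_0 = 1.7500, f(x_0) = -0.178246, coefficient = 1
x_1 = 2.1875, f(x_1) = -0.578349, coefficient = 2
x_2 = 2.6250, f(x_2) = -0.869507, coefficient = 2
x_3 = 3.0625, f(x_3) = -0.996874, coefficient = 2
x_4 = 3.5000, f(x_4) = -0.936457, coefficient = 1

I ≈ (0.437500/2) × -6.004163 = -1.313411
Exact value: -1.334769
Error: 0.021358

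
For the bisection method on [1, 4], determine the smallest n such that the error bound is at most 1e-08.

We need (b-a)/2^n ≤ 1e-08
(4 - 1)/2^n ≤ 1e-08
3/2^n ≤ 1e-08
2^n ≥ 300000000
n ≥ log₂(300000000) = 28.16
n ≥ 29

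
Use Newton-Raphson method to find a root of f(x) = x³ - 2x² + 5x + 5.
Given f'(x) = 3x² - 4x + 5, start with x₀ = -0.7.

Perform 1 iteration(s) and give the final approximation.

f(x) = x³ - 2x² + 5x + 5
f'(x) = 3x² - 4x + 5
x₀ = -0.7

Newton-Raphson formula: x_{n+1} = x_n - f(x_n)/f'(x_n)

Iteration 1:
  f(-0.700000) = 0.177000
  f'(-0.700000) = 9.270000
  x_1 = -0.700000 - 0.177000/9.270000 = -0.719094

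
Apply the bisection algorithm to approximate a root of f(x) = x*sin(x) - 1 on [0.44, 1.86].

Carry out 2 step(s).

f(x) = x*sin(x) - 1
Initial interval: [0.44, 1.86]

Iteration 1:
  c_1 = (0.440000 + 1.860000)/2 = 1.150000
  f(c_1) = f(1.150000) = 0.049679
  f(a) × f(c) < 0, new interval: [0.440000, 1.150000]
Iteration 2:
  c_2 = (0.440000 + 1.150000)/2 = 0.795000
  f(c_2) = f(0.795000) = -0.432478
  f(a) × f(c) ≥ 0, new interval: [0.795000, 1.150000]

After 2 iteration(s), the approximation is c_2 = 0.795000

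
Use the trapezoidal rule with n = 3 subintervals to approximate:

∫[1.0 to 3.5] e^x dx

f(x) = e^x
a = 1.0, b = 3.5, n = 3
h = (b - a)/n = 0.833333

Trapezoidal rule: (h/2)[f(x₀) + 2f(x₁) + 2f(x₂) + ... + f(xₙ)]

x_0 = 1.0000, f(x_0) = 2.718282, coefficient = 1
x_1 = 1.8333, f(x_1) = 6.254701, coefficient = 2
x_2 = 2.6667, f(x_2) = 14.391916, coefficient = 2
x_3 = 3.5000, f(x_3) = 33.115452, coefficient = 1

I ≈ (0.833333/2) × 77.126968 = 32.136237
Exact value: 30.397170
Error: 1.739066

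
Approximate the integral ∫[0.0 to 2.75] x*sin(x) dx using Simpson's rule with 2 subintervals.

f(x) = x*sin(x)
a = 0.0, b = 2.75, n = 2
h = (b - a)/n = 1.375000

Simpson's rule: (h/3)[f(x₀) + 4f(x₁) + 2f(x₂) + ... + f(xₙ)]

x_0 = 0.0000, f(x_0) = 0.000000, coefficient = 1
x_1 = 1.3750, f(x_1) = 1.348728, coefficient = 4
x_2 = 2.7500, f(x_2) = 1.049568, coefficient = 1

I ≈ (1.375000/3) × 6.444480 = 2.953720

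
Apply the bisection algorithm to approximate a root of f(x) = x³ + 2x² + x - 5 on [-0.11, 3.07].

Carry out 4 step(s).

f(x) = x³ + 2x² + x - 5
Initial interval: [-0.11, 3.07]

Iteration 1:
  c_1 = (-0.110000 + 3.070000)/2 = 1.480000
  f(c_1) = f(1.480000) = 4.102592
  f(a) × f(c) < 0, new interval: [-0.110000, 1.480000]
Iteration 2:
  c_2 = (-0.110000 + 1.480000)/2 = 0.685000
  f(c_2) = f(0.685000) = -3.055131
  f(a) × f(c) ≥ 0, new interval: [0.685000, 1.480000]
Iteration 3:
  c_3 = (0.685000 + 1.480000)/2 = 1.082500
  f(c_3) = f(1.082500) = -0.305407
  f(a) × f(c) ≥ 0, new interval: [1.082500, 1.480000]
Iteration 4:
  c_4 = (1.082500 + 1.480000)/2 = 1.281250
  f(c_4) = f(1.281250) = 1.667755
  f(a) × f(c) < 0, new interval: [1.082500, 1.281250]

After 4 iteration(s), the approximation is c_4 = 1.281250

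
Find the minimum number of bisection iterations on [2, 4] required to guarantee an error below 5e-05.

We need (b-a)/2^n ≤ 5e-05
(4 - 2)/2^n ≤ 5e-05
2/2^n ≤ 5e-05
2^n ≥ 40000
n ≥ log₂(40000) = 15.29
n ≥ 16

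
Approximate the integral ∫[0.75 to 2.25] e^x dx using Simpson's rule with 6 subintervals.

f(x) = e^x
a = 0.75, b = 2.25, n = 6
h = (b - a)/n = 0.250000

Simpson's rule: (h/3)[f(x₀) + 4f(x₁) + 2f(x₂) + ... + f(xₙ)]

x_0 = 0.7500, f(x_0) = 2.117000, coefficient = 1
x_1 = 1.0000, f(x_1) = 2.718282, coefficient = 4
x_2 = 1.2500, f(x_2) = 3.490343, coefficient = 2
x_3 = 1.5000, f(x_3) = 4.481689, coefficient = 4
x_4 = 1.7500, f(x_4) = 5.754603, coefficient = 2
x_5 = 2.0000, f(x_5) = 7.389056, coefficient = 4
x_6 = 2.2500, f(x_6) = 9.487736, coefficient = 1

I ≈ (0.250000/3) × 88.450735 = 7.370895
Exact value: 7.370736
Error: 0.000159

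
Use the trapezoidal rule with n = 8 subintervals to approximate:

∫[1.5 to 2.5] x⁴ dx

f(x) = x⁴
a = 1.5, b = 2.5, n = 8
h = (b - a)/n = 0.125000

Trapezoidal rule: (h/2)[f(x₀) + 2f(x₁) + 2f(x₂) + ... + f(xₙ)]

x_0 = 1.5000, f(x_0) = 5.062500, coefficient = 1
x_1 = 1.6250, f(x_1) = 6.972900, coefficient = 2
x_2 = 1.7500, f(x_2) = 9.378906, coefficient = 2
x_3 = 1.8750, f(x_3) = 12.359619, coefficient = 2
x_4 = 2.0000, f(x_4) = 16.000000, coefficient = 2
x_5 = 2.1250, f(x_5) = 20.390869, coefficient = 2
x_6 = 2.2500, f(x_6) = 25.628906, coefficient = 2
x_7 = 2.3750, f(x_7) = 31.816650, coefficient = 2
x_8 = 2.5000, f(x_8) = 39.062500, coefficient = 1

I ≈ (0.125000/2) × 289.220703 = 18.076294
Exact value: 18.012500
Error: 0.063794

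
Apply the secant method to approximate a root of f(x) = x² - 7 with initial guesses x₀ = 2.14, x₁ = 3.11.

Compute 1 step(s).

f(x) = x² - 7
x₀ = 2.14, x₁ = 3.11

Secant formula: x_{n+1} = x_n - f(x_n)(x_n - x_{n-1})/(f(x_n) - f(x_{n-1}))

Iteration 1:
  f(2.140000) = -2.420400
  f(3.110000) = 2.672100
  x_2 = 3.110000 - 2.672100×(3.110000 - 2.140000)/(2.672100 - (-2.420400))
       = 2.601029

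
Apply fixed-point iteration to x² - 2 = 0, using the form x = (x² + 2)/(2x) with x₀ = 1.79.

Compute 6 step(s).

Equation: x² - 2 = 0
Fixed-point form: x = (x² + 2)/(2x)
x₀ = 1.79

x_1 = g(1.790000) = 1.453659
x_2 = g(1.453659) = 1.414749
x_3 = g(1.414749) = 1.414214
x_4 = g(1.414214) = 1.414214
x_5 = g(1.414214) = 1.414214
x_6 = g(1.414214) = 1.414214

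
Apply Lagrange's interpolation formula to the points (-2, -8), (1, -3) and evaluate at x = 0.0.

Lagrange interpolation formula:
P(x) = Σ yᵢ × Lᵢ(x)
where Lᵢ(x) = Π_{j≠i} (x - xⱼ)/(xᵢ - xⱼ)

L_0(0.0) = (0.0 - 1)/(-2 - 1) = 0.333333
L_1(0.0) = (0.0 - (-2))/(1 - (-2)) = 0.666667

P(0.0) = (-8)×L_0(0.0) + (-3)×L_1(0.0)
P(0.0) = -4.666667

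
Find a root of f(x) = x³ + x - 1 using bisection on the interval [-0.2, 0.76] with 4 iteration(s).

f(x) = x³ + x - 1
Initial interval: [-0.2, 0.76]

Iteration 1:
  c_1 = (-0.200000 + 0.760000)/2 = 0.280000
  f(c_1) = f(0.280000) = -0.698048
  f(a) × f(c) ≥ 0, new interval: [0.280000, 0.760000]
Iteration 2:
  c_2 = (0.280000 + 0.760000)/2 = 0.520000
  f(c_2) = f(0.520000) = -0.339392
  f(a) × f(c) ≥ 0, new interval: [0.520000, 0.760000]
Iteration 3:
  c_3 = (0.520000 + 0.760000)/2 = 0.640000
  f(c_3) = f(0.640000) = -0.097856
  f(a) × f(c) ≥ 0, new interval: [0.640000, 0.760000]
Iteration 4:
  c_4 = (0.640000 + 0.760000)/2 = 0.700000
  f(c_4) = f(0.700000) = 0.043000
  f(a) × f(c) < 0, new interval: [0.640000, 0.700000]

After 4 iteration(s), the approximation is c_4 = 0.700000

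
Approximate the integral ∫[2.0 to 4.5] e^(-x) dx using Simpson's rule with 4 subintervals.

f(x) = e^(-x)
a = 2.0, b = 4.5, n = 4
h = (b - a)/n = 0.625000

Simpson's rule: (h/3)[f(x₀) + 4f(x₁) + 2f(x₂) + ... + f(xₙ)]

x_0 = 2.0000, f(x_0) = 0.135335, coefficient = 1
x_1 = 2.6250, f(x_1) = 0.072440, coefficient = 4
x_2 = 3.2500, f(x_2) = 0.038774, coefficient = 2
x_3 = 3.8750, f(x_3) = 0.020754, coefficient = 4
x_4 = 4.5000, f(x_4) = 0.011109, coefficient = 1

I ≈ (0.625000/3) × 0.596769 = 0.124327
Exact value: 0.124226
Error: 0.000101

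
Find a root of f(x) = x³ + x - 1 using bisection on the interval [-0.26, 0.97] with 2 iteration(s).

f(x) = x³ + x - 1
Initial interval: [-0.26, 0.97]

Iteration 1:
  c_1 = (-0.260000 + 0.970000)/2 = 0.355000
  f(c_1) = f(0.355000) = -0.600261
  f(a) × f(c) ≥ 0, new interval: [0.355000, 0.970000]
Iteration 2:
  c_2 = (0.355000 + 0.970000)/2 = 0.662500
  f(c_2) = f(0.662500) = -0.046725
  f(a) × f(c) ≥ 0, new interval: [0.662500, 0.970000]

After 2 iteration(s), the approximation is c_2 = 0.662500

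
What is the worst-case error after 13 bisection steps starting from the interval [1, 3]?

Bisection error bound: |error| ≤ (b-a)/2^n
|error| ≤ (3 - 1)/2^13 = 2/2^13
|error| ≤ 0.0002441406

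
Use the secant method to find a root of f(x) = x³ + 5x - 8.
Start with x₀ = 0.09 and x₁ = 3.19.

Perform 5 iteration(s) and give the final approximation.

f(x) = x³ + 5x - 8
x₀ = 0.09, x₁ = 3.19

Secant formula: x_{n+1} = x_n - f(x_n)(x_n - x_{n-1})/(f(x_n) - f(x_{n-1}))

Iteration 1:
  f(0.090000) = -7.549271
  f(3.190000) = 40.411759
  x_2 = 3.190000 - 40.411759×(3.190000 - 0.090000)/(40.411759 - (-7.549271))
       = 0.577953
Iteration 2:
  f(3.190000) = 40.411759
  f(0.577953) = -4.917180
  x_3 = 0.577953 - (-4.917180)×(0.577953 - 3.190000)/(-4.917180 - 40.411759)
       = 0.861302
Iteration 3:
  f(0.577953) = -4.917180
  f(0.861302) = -3.054540
  x_4 = 0.861302 - (-3.054540)×(0.861302 - 0.577953)/(-3.054540 - (-4.917180))
       = 1.325965
Iteration 4:
  f(0.861302) = -3.054540
  f(1.325965) = 0.961118
  x_5 = 1.325965 - 0.961118×(1.325965 - 0.861302)/(0.961118 - (-3.054540))
       = 1.214752
Iteration 5:
  f(1.325965) = 0.961118
  f(1.214752) = -0.133728
  x_6 = 1.214752 - (-0.133728)×(1.214752 - 1.325965)/(-0.133728 - 0.961118)
       = 1.228336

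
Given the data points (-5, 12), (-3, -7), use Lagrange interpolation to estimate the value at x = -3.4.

Lagrange interpolation formula:
P(x) = Σ yᵢ × Lᵢ(x)
where Lᵢ(x) = Π_{j≠i} (x - xⱼ)/(xᵢ - xⱼ)

L_0(-3.4) = (-3.4 - (-3))/(-5 - (-3)) = 0.200000
L_1(-3.4) = (-3.4 - (-5))/(-3 - (-5)) = 0.800000

P(-3.4) = 12×L_0(-3.4) + (-7)×L_1(-3.4)
P(-3.4) = -3.200000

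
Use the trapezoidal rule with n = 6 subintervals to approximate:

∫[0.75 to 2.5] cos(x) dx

f(x) = cos(x)
a = 0.75, b = 2.5, n = 6
h = (b - a)/n = 0.291667

Trapezoidal rule: (h/2)[f(x₀) + 2f(x₁) + 2f(x₂) + ... + f(xₙ)]

x_0 = 0.7500, f(x_0) = 0.731689, coefficient = 1
x_1 = 1.0417, f(x_1) = 0.504782, coefficient = 2
x_2 = 1.3333, f(x_2) = 0.235238, coefficient = 2
x_3 = 1.6250, f(x_3) = -0.054177, coefficient = 2
x_4 = 1.9167, f(x_4) = -0.339016, coefficient = 2
x_5 = 2.2083, f(x_5) = -0.595218, coefficient = 2
x_6 = 2.5000, f(x_6) = -0.801144, coefficient = 1

I ≈ (0.291667/2) × -0.566237 = -0.082576
Exact value: -0.083167
Error: 0.000590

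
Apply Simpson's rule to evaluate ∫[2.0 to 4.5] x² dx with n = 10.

f(x) = x²
a = 2.0, b = 4.5, n = 10
h = (b - a)/n = 0.250000

Simpson's rule: (h/3)[f(x₀) + 4f(x₁) + 2f(x₂) + ... + f(xₙ)]

x_0 = 2.0000, f(x_0) = 4.000000, coefficient = 1
x_1 = 2.2500, f(x_1) = 5.062500, coefficient = 4
x_2 = 2.5000, f(x_2) = 6.250000, coefficient = 2
x_3 = 2.7500, f(x_3) = 7.562500, coefficient = 4
x_4 = 3.0000, f(x_4) = 9.000000, coefficient = 2
x_5 = 3.2500, f(x_5) = 10.562500, coefficient = 4
x_6 = 3.5000, f(x_6) = 12.250000, coefficient = 2
x_7 = 3.7500, f(x_7) = 14.062500, coefficient = 4
x_8 = 4.0000, f(x_8) = 16.000000, coefficient = 2
x_9 = 4.2500, f(x_9) = 18.062500, coefficient = 4
x_10 = 4.5000, f(x_10) = 20.250000, coefficient = 1

I ≈ (0.250000/3) × 332.500000 = 27.708333
Exact value: 27.708333
Error: 0.000000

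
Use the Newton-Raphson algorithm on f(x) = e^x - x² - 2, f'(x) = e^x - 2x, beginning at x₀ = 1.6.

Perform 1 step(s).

f(x) = e^x - x² - 2
f'(x) = e^x - 2x
x₀ = 1.6

Newton-Raphson formula: x_{n+1} = x_n - f(x_n)/f'(x_n)

Iteration 1:
  f(1.600000) = 0.393032
  f'(1.600000) = 1.753032
  x_1 = 1.600000 - 0.393032/1.753032 = 1.375799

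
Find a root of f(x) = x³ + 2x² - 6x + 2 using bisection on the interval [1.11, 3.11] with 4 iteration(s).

f(x) = x³ + 2x² - 6x + 2
Initial interval: [1.11, 3.11]

Iteration 1:
  c_1 = (1.110000 + 3.110000)/2 = 2.110000
  f(c_1) = f(2.110000) = 7.638131
  f(a) × f(c) < 0, new interval: [1.110000, 2.110000]
Iteration 2:
  c_2 = (1.110000 + 2.110000)/2 = 1.610000
  f(c_2) = f(1.610000) = 1.697481
  f(a) × f(c) < 0, new interval: [1.110000, 1.610000]
Iteration 3:
  c_3 = (1.110000 + 1.610000)/2 = 1.360000
  f(c_3) = f(1.360000) = 0.054656
  f(a) × f(c) < 0, new interval: [1.110000, 1.360000]
Iteration 4:
  c_4 = (1.110000 + 1.360000)/2 = 1.235000
  f(c_4) = f(1.235000) = -0.475897
  f(a) × f(c) ≥ 0, new interval: [1.235000, 1.360000]

After 4 iteration(s), the approximation is c_4 = 1.235000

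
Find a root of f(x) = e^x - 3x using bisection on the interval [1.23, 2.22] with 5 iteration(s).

f(x) = e^x - 3x
Initial interval: [1.23, 2.22]

Iteration 1:
  c_1 = (1.230000 + 2.220000)/2 = 1.725000
  f(c_1) = f(1.725000) = 0.437521
  f(a) × f(c) < 0, new interval: [1.230000, 1.725000]
Iteration 2:
  c_2 = (1.230000 + 1.725000)/2 = 1.477500
  f(c_2) = f(1.477500) = -0.050523
  f(a) × f(c) ≥ 0, new interval: [1.477500, 1.725000]
Iteration 3:
  c_3 = (1.477500 + 1.725000)/2 = 1.601250
  f(c_3) = f(1.601250) = 0.155478
  f(a) × f(c) < 0, new interval: [1.477500, 1.601250]
Iteration 4:
  c_4 = (1.477500 + 1.601250)/2 = 1.539375
  f(c_4) = f(1.539375) = 0.043551
  f(a) × f(c) < 0, new interval: [1.477500, 1.539375]
Iteration 5:
  c_5 = (1.477500 + 1.539375)/2 = 1.508438
  f(c_5) = f(1.508438) = -0.005649
  f(a) × f(c) ≥ 0, new interval: [1.508438, 1.539375]

After 5 iteration(s), the approximation is c_5 = 1.508438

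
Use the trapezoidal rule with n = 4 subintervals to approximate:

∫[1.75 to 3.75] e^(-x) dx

f(x) = e^(-x)
a = 1.75, b = 3.75, n = 4
h = (b - a)/n = 0.500000

Trapezoidal rule: (h/2)[f(x₀) + 2f(x₁) + 2f(x₂) + ... + f(xₙ)]

x_0 = 1.7500, f(x_0) = 0.173774, coefficient = 1
x_1 = 2.2500, f(x_1) = 0.105399, coefficient = 2
x_2 = 2.7500, f(x_2) = 0.063928, coefficient = 2
x_3 = 3.2500, f(x_3) = 0.038774, coefficient = 2
x_4 = 3.7500, f(x_4) = 0.023518, coefficient = 1

I ≈ (0.500000/2) × 0.613494 = 0.153374
Exact value: 0.150256
Error: 0.003117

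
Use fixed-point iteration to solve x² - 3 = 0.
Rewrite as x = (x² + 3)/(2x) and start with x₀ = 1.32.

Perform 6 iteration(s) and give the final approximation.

Equation: x² - 3 = 0
Fixed-point form: x = (x² + 3)/(2x)
x₀ = 1.32

x_1 = g(1.320000) = 1.796364
x_2 = g(1.796364) = 1.733202
x_3 = g(1.733202) = 1.732051
x_4 = g(1.732051) = 1.732051
x_5 = g(1.732051) = 1.732051
x_6 = g(1.732051) = 1.732051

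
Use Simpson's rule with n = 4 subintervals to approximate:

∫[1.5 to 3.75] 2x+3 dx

f(x) = 2x+3
a = 1.5, b = 3.75, n = 4
h = (b - a)/n = 0.562500

Simpson's rule: (h/3)[f(x₀) + 4f(x₁) + 2f(x₂) + ... + f(xₙ)]

x_0 = 1.5000, f(x_0) = 6.000000, coefficient = 1
x_1 = 2.0625, f(x_1) = 7.125000, coefficient = 4
x_2 = 2.6250, f(x_2) = 8.250000, coefficient = 2
x_3 = 3.1875, f(x_3) = 9.375000, coefficient = 4
x_4 = 3.7500, f(x_4) = 10.500000, coefficient = 1

I ≈ (0.562500/3) × 99.000000 = 18.562500
Exact value: 18.562500
Error: 0.000000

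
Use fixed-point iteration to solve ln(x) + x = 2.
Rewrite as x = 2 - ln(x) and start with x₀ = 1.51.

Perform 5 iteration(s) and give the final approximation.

Equation: ln(x) + x = 2
Fixed-point form: x = 2 - ln(x)
x₀ = 1.51

x_1 = g(1.510000) = 1.587890
x_2 = g(1.587890) = 1.537594
x_3 = g(1.537594) = 1.569781
x_4 = g(1.569781) = 1.549064
x_5 = g(1.549064) = 1.562349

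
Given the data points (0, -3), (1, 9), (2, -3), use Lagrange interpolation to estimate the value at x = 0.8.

Lagrange interpolation formula:
P(x) = Σ yᵢ × Lᵢ(x)
where Lᵢ(x) = Π_{j≠i} (x - xⱼ)/(xᵢ - xⱼ)

L_0(0.8) = (0.8 - 1)/(0 - 1) × (0.8 - 2)/(0 - 2) = 0.120000
L_1(0.8) = (0.8 - 0)/(1 - 0) × (0.8 - 2)/(1 - 2) = 0.960000
L_2(0.8) = (0.8 - 0)/(2 - 0) × (0.8 - 1)/(2 - 1) = -0.080000

P(0.8) = (-3)×L_0(0.8) + 9×L_1(0.8) + (-3)×L_2(0.8)
P(0.8) = 8.520000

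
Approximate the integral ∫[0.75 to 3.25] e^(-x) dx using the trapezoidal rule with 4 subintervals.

f(x) = e^(-x)
a = 0.75, b = 3.25, n = 4
h = (b - a)/n = 0.625000

Trapezoidal rule: (h/2)[f(x₀) + 2f(x₁) + 2f(x₂) + ... + f(xₙ)]

x_0 = 0.7500, f(x_0) = 0.472367, coefficient = 1
x_1 = 1.3750, f(x_1) = 0.252840, coefficient = 2
x_2 = 2.0000, f(x_2) = 0.135335, coefficient = 2
x_3 = 2.6250, f(x_3) = 0.072440, coefficient = 2
x_4 = 3.2500, f(x_4) = 0.038774, coefficient = 1

I ≈ (0.625000/2) × 1.432370 = 0.447616
Exact value: 0.433592
Error: 0.014023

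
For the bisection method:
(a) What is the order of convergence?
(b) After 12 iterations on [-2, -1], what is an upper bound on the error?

(a) Bisection has linear (order 1) convergence; the error is halved each step.

(b) Error bound = (b-a)/2^n = (-1 - (-2))/2^{12}
    = 1/2^{12}

(a) 1 (linear); (b) error ≤ 2.44e-04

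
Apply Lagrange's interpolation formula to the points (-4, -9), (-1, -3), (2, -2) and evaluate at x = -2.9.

Lagrange interpolation formula:
P(x) = Σ yᵢ × Lᵢ(x)
where Lᵢ(x) = Π_{j≠i} (x - xⱼ)/(xᵢ - xⱼ)

L_0(-2.9) = (-2.9 - (-1))/(-4 - (-1)) × (-2.9 - 2)/(-4 - 2) = 0.517222
L_1(-2.9) = (-2.9 - (-4))/(-1 - (-4)) × (-2.9 - 2)/(-1 - 2) = 0.598889
L_2(-2.9) = (-2.9 - (-4))/(2 - (-4)) × (-2.9 - (-1))/(2 - (-1)) = -0.116111

P(-2.9) = (-9)×L_0(-2.9) + (-3)×L_1(-2.9) + (-2)×L_2(-2.9)
P(-2.9) = -6.219444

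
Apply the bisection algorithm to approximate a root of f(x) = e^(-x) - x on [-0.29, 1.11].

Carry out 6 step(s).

f(x) = e^(-x) - x
Initial interval: [-0.29, 1.11]

Iteration 1:
  c_1 = (-0.290000 + 1.110000)/2 = 0.410000
  f(c_1) = f(0.410000) = 0.253650
  f(a) × f(c) ≥ 0, new interval: [0.410000, 1.110000]
Iteration 2:
  c_2 = (0.410000 + 1.110000)/2 = 0.760000
  f(c_2) = f(0.760000) = -0.292334
  f(a) × f(c) < 0, new interval: [0.410000, 0.760000]
Iteration 3:
  c_3 = (0.410000 + 0.760000)/2 = 0.585000
  f(c_3) = f(0.585000) = -0.027894
  f(a) × f(c) < 0, new interval: [0.410000, 0.585000]
Iteration 4:
  c_4 = (0.410000 + 0.585000)/2 = 0.497500
  f(c_4) = f(0.497500) = 0.110549
  f(a) × f(c) ≥ 0, new interval: [0.497500, 0.585000]
Iteration 5:
  c_5 = (0.497500 + 0.585000)/2 = 0.541250
  f(c_5) = f(0.541250) = 0.040770
  f(a) × f(c) ≥ 0, new interval: [0.541250, 0.585000]
Iteration 6:
  c_6 = (0.541250 + 0.585000)/2 = 0.563125
  f(c_6) = f(0.563125) = 0.006302
  f(a) × f(c) ≥ 0, new interval: [0.563125, 0.585000]

After 6 iteration(s), the approximation is c_6 = 0.563125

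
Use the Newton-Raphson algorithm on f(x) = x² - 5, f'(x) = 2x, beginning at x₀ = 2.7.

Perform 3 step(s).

f(x) = x² - 5
f'(x) = 2x
x₀ = 2.7

Newton-Raphson formula: x_{n+1} = x_n - f(x_n)/f'(x_n)

Iteration 1:
  f(2.700000) = 2.290000
  f'(2.700000) = 5.400000
  x_1 = 2.700000 - 2.290000/5.400000 = 2.275926
Iteration 2:
  f(2.275926) = 0.179839
  f'(2.275926) = 4.551852
  x_2 = 2.275926 - 0.179839/4.551852 = 2.236417
Iteration 3:
  f(2.236417) = 0.001561
  f'(2.236417) = 4.472834
  x_3 = 2.236417 - 0.001561/4.472834 = 2.236068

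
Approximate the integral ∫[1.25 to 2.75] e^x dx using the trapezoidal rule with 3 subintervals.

f(x) = e^x
a = 1.25, b = 2.75, n = 3
h = (b - a)/n = 0.500000

Trapezoidal rule: (h/2)[f(x₀) + 2f(x₁) + 2f(x₂) + ... + f(xₙ)]

x_0 = 1.2500, f(x_0) = 3.490343, coefficient = 1
x_1 = 1.7500, f(x_1) = 5.754603, coefficient = 2
x_2 = 2.2500, f(x_2) = 9.487736, coefficient = 2
x_3 = 2.7500, f(x_3) = 15.642632, coefficient = 1

I ≈ (0.500000/2) × 49.617652 = 12.404413
Exact value: 12.152289
Error: 0.252124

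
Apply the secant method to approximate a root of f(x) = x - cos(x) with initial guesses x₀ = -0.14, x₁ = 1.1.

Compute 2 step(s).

f(x) = x - cos(x)
x₀ = -0.14, x₁ = 1.1

Secant formula: x_{n+1} = x_n - f(x_n)(x_n - x_{n-1})/(f(x_n) - f(x_{n-1}))

Iteration 1:
  f(-0.140000) = -1.130216
  f(1.100000) = 0.646404
  x_2 = 1.100000 - 0.646404×(1.100000 - (-0.140000))/(0.646404 - (-1.130216))
       = 0.648839
Iteration 2:
  f(1.100000) = 0.646404
  f(0.648839) = -0.147946
  x_3 = 0.648839 - (-0.147946)×(0.648839 - 1.100000)/(-0.147946 - 0.646404)
       = 0.732867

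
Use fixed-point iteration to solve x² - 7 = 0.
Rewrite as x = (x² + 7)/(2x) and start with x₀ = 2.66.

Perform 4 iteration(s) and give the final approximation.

Equation: x² - 7 = 0
Fixed-point form: x = (x² + 7)/(2x)
x₀ = 2.66

x_1 = g(2.660000) = 2.645789
x_2 = g(2.645789) = 2.645751
x_3 = g(2.645751) = 2.645751
x_4 = g(2.645751) = 2.645751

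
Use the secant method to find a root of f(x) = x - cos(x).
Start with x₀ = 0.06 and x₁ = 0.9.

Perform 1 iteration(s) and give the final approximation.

f(x) = x - cos(x)
x₀ = 0.06, x₁ = 0.9

Secant formula: x_{n+1} = x_n - f(x_n)(x_n - x_{n-1})/(f(x_n) - f(x_{n-1}))

Iteration 1:
  f(0.060000) = -0.938201
  f(0.900000) = 0.278390
  x_2 = 0.900000 - 0.278390×(0.900000 - 0.060000)/(0.278390 - (-0.938201))
       = 0.707784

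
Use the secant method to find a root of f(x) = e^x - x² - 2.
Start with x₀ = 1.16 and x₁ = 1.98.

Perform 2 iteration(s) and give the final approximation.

f(x) = e^x - x² - 2
x₀ = 1.16, x₁ = 1.98

Secant formula: x_{n+1} = x_n - f(x_n)(x_n - x_{n-1})/(f(x_n) - f(x_{n-1}))

Iteration 1:
  f(1.160000) = -0.155667
  f(1.980000) = 1.322343
  x_2 = 1.980000 - 1.322343×(1.980000 - 1.160000)/(1.322343 - (-0.155667))
       = 1.246364
Iteration 2:
  f(1.980000) = 1.322343
  f(1.246364) = -0.075748
  x_3 = 1.246364 - (-0.075748)×(1.246364 - 1.980000)/(-0.075748 - 1.322343)
       = 1.286112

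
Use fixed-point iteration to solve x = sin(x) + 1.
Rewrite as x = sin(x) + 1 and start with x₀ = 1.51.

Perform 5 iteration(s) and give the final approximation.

Equation: x = sin(x) + 1
Fixed-point form: x = sin(x) + 1
x₀ = 1.51

x_1 = g(1.510000) = 1.998152
x_2 = g(1.998152) = 1.910065
x_3 = g(1.910065) = 1.942998
x_4 = g(1.942998) = 1.931529
x_5 = g(1.931529) = 1.935639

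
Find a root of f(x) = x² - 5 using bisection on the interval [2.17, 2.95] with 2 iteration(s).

f(x) = x² - 5
Initial interval: [2.17, 2.95]

Iteration 1:
  c_1 = (2.170000 + 2.950000)/2 = 2.560000
  f(c_1) = f(2.560000) = 1.553600
  f(a) × f(c) < 0, new interval: [2.170000, 2.560000]
Iteration 2:
  c_2 = (2.170000 + 2.560000)/2 = 2.365000
  f(c_2) = f(2.365000) = 0.593225
  f(a) × f(c) < 0, new interval: [2.170000, 2.365000]

After 2 iteration(s), the approximation is c_2 = 2.365000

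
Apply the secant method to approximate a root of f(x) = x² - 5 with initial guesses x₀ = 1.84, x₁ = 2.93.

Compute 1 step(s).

f(x) = x² - 5
x₀ = 1.84, x₁ = 2.93

Secant formula: x_{n+1} = x_n - f(x_n)(x_n - x_{n-1})/(f(x_n) - f(x_{n-1}))

Iteration 1:
  f(1.840000) = -1.614400
  f(2.930000) = 3.584900
  x_2 = 2.930000 - 3.584900×(2.930000 - 1.840000)/(3.584900 - (-1.614400))
       = 2.178449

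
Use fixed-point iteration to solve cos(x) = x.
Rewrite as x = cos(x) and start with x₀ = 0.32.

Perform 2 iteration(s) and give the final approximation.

Equation: cos(x) = x
Fixed-point form: x = cos(x)
x₀ = 0.32

x_1 = g(0.320000) = 0.949235
x_2 = g(0.949235) = 0.582305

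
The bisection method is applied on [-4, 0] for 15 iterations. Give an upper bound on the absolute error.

Bisection error bound: |error| ≤ (b-a)/2^n
|error| ≤ (0 - (-4))/2^15 = 4/2^15
|error| ≤ 0.0001220703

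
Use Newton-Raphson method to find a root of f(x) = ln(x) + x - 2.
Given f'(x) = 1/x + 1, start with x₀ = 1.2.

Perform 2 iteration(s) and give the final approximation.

f(x) = ln(x) + x - 2
f'(x) = 1/x + 1
x₀ = 1.2

Newton-Raphson formula: x_{n+1} = x_n - f(x_n)/f'(x_n)

Iteration 1:
  f(1.200000) = -0.617678
  f'(1.200000) = 1.833333
  x_1 = 1.200000 - (-0.617678)/1.833333 = 1.536916
Iteration 2:
  f(1.536916) = -0.033307
  f'(1.536916) = 1.650654
  x_2 = 1.536916 - (-0.033307)/1.650654 = 1.557094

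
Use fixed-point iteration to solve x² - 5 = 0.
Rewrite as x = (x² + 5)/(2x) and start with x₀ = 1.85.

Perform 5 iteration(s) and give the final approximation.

Equation: x² - 5 = 0
Fixed-point form: x = (x² + 5)/(2x)
x₀ = 1.85

x_1 = g(1.850000) = 2.276351
x_2 = g(2.276351) = 2.236424
x_3 = g(2.236424) = 2.236068
x_4 = g(2.236068) = 2.236068
x_5 = g(2.236068) = 2.236068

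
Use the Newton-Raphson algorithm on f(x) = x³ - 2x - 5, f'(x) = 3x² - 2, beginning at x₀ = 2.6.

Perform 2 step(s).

f(x) = x³ - 2x - 5
f'(x) = 3x² - 2
x₀ = 2.6

Newton-Raphson formula: x_{n+1} = x_n - f(x_n)/f'(x_n)

Iteration 1:
  f(2.600000) = 7.376000
  f'(2.600000) = 18.280000
  x_1 = 2.600000 - 7.376000/18.280000 = 2.196499
Iteration 2:
  f(2.196499) = 1.204247
  f'(2.196499) = 12.473822
  x_2 = 2.196499 - 1.204247/12.473822 = 2.099957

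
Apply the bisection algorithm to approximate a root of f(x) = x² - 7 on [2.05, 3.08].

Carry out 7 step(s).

f(x) = x² - 7
Initial interval: [2.05, 3.08]

Iteration 1:
  c_1 = (2.050000 + 3.080000)/2 = 2.565000
  f(c_1) = f(2.565000) = -0.420775
  f(a) × f(c) ≥ 0, new interval: [2.565000, 3.080000]
Iteration 2:
  c_2 = (2.565000 + 3.080000)/2 = 2.822500
  f(c_2) = f(2.822500) = 0.966506
  f(a) × f(c) < 0, new interval: [2.565000, 2.822500]
Iteration 3:
  c_3 = (2.565000 + 2.822500)/2 = 2.693750
  f(c_3) = f(2.693750) = 0.256289
  f(a) × f(c) < 0, new interval: [2.565000, 2.693750]
Iteration 4:
  c_4 = (2.565000 + 2.693750)/2 = 2.629375
  f(c_4) = f(2.629375) = -0.086387
  f(a) × f(c) ≥ 0, new interval: [2.629375, 2.693750]
Iteration 5:
  c_5 = (2.629375 + 2.693750)/2 = 2.661562
  f(c_5) = f(2.661562) = 0.083915
  f(a) × f(c) < 0, new interval: [2.629375, 2.661562]
Iteration 6:
  c_6 = (2.629375 + 2.661562)/2 = 2.645469
  f(c_6) = f(2.645469) = -0.001495
  f(a) × f(c) ≥ 0, new interval: [2.645469, 2.661562]
Iteration 7:
  c_7 = (2.645469 + 2.661562)/2 = 2.653516
  f(c_7) = f(2.653516) = 0.041145
  f(a) × f(c) < 0, new interval: [2.645469, 2.653516]

After 7 iteration(s), the approximation is c_7 = 2.653516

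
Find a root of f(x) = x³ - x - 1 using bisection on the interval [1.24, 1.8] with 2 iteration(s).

f(x) = x³ - x - 1
Initial interval: [1.24, 1.8]

Iteration 1:
  c_1 = (1.240000 + 1.800000)/2 = 1.520000
  f(c_1) = f(1.520000) = 0.991808
  f(a) × f(c) < 0, new interval: [1.240000, 1.520000]
Iteration 2:
  c_2 = (1.240000 + 1.520000)/2 = 1.380000
  f(c_2) = f(1.380000) = 0.248072
  f(a) × f(c) < 0, new interval: [1.240000, 1.380000]

After 2 iteration(s), the approximation is c_2 = 1.380000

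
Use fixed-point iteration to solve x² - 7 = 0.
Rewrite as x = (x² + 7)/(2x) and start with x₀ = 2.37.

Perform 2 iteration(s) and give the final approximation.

Equation: x² - 7 = 0
Fixed-point form: x = (x² + 7)/(2x)
x₀ = 2.37

x_1 = g(2.370000) = 2.661793
x_2 = g(2.661793) = 2.645800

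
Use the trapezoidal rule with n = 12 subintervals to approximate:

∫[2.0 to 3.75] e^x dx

f(x) = e^x
a = 2.0, b = 3.75, n = 12
h = (b - a)/n = 0.145833

Trapezoidal rule: (h/2)[f(x₀) + 2f(x₁) + 2f(x₂) + ... + f(xₙ)]

x_0 = 2.0000, f(x_0) = 7.389056, coefficient = 1
x_1 = 2.1458, f(x_1) = 8.549163, coefficient = 2
x_2 = 2.2917, f(x_2) = 9.891410, coefficient = 2
x_3 = 2.4375, f(x_3) = 11.444394, coefficient = 2
x_4 = 2.5833, f(x_4) = 13.241202, coefficient = 2
x_5 = 2.7292, f(x_5) = 15.320115, coefficient = 2
x_6 = 2.8750, f(x_6) = 17.725424, coefficient = 2
x_7 = 3.0208, f(x_7) = 20.508375, coefficient = 2
x_8 = 3.1667, f(x_8) = 23.728258, coefficient = 2
x_9 = 3.3125, f(x_9) = 27.453674, coefficient = 2
x_10 = 3.4583, f(x_10) = 31.763992, coefficient = 2
x_11 = 3.6042, f(x_11) = 36.751045, coefficient = 2
x_12 = 3.7500, f(x_12) = 42.521082, coefficient = 1

I ≈ (0.145833/2) × 482.664242 = 35.194268
Exact value: 35.132026
Error: 0.062242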